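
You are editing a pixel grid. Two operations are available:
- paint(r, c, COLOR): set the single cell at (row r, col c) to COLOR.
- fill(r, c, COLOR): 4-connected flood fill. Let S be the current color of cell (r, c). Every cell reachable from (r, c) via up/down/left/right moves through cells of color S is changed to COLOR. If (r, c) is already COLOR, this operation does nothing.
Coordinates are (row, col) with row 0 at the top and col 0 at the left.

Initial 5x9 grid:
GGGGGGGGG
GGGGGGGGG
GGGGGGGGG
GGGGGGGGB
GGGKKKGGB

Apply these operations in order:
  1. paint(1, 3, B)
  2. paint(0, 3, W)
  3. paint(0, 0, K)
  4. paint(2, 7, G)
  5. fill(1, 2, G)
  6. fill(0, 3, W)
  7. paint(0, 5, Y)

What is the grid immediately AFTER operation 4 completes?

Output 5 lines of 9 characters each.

After op 1 paint(1,3,B):
GGGGGGGGG
GGGBGGGGG
GGGGGGGGG
GGGGGGGGB
GGGKKKGGB
After op 2 paint(0,3,W):
GGGWGGGGG
GGGBGGGGG
GGGGGGGGG
GGGGGGGGB
GGGKKKGGB
After op 3 paint(0,0,K):
KGGWGGGGG
GGGBGGGGG
GGGGGGGGG
GGGGGGGGB
GGGKKKGGB
After op 4 paint(2,7,G):
KGGWGGGGG
GGGBGGGGG
GGGGGGGGG
GGGGGGGGB
GGGKKKGGB

Answer: KGGWGGGGG
GGGBGGGGG
GGGGGGGGG
GGGGGGGGB
GGGKKKGGB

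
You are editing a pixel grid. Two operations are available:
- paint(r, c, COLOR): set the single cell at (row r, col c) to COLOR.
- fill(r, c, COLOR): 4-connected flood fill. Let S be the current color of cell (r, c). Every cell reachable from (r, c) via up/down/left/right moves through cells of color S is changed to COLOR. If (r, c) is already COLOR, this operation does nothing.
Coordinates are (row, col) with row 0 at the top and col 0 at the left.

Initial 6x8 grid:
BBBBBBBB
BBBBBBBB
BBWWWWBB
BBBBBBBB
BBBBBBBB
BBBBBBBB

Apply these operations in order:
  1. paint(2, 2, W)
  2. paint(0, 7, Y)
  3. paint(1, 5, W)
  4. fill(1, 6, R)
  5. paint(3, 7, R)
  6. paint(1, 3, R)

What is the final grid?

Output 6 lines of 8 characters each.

After op 1 paint(2,2,W):
BBBBBBBB
BBBBBBBB
BBWWWWBB
BBBBBBBB
BBBBBBBB
BBBBBBBB
After op 2 paint(0,7,Y):
BBBBBBBY
BBBBBBBB
BBWWWWBB
BBBBBBBB
BBBBBBBB
BBBBBBBB
After op 3 paint(1,5,W):
BBBBBBBY
BBBBBWBB
BBWWWWBB
BBBBBBBB
BBBBBBBB
BBBBBBBB
After op 4 fill(1,6,R) [42 cells changed]:
RRRRRRRY
RRRRRWRR
RRWWWWRR
RRRRRRRR
RRRRRRRR
RRRRRRRR
After op 5 paint(3,7,R):
RRRRRRRY
RRRRRWRR
RRWWWWRR
RRRRRRRR
RRRRRRRR
RRRRRRRR
After op 6 paint(1,3,R):
RRRRRRRY
RRRRRWRR
RRWWWWRR
RRRRRRRR
RRRRRRRR
RRRRRRRR

Answer: RRRRRRRY
RRRRRWRR
RRWWWWRR
RRRRRRRR
RRRRRRRR
RRRRRRRR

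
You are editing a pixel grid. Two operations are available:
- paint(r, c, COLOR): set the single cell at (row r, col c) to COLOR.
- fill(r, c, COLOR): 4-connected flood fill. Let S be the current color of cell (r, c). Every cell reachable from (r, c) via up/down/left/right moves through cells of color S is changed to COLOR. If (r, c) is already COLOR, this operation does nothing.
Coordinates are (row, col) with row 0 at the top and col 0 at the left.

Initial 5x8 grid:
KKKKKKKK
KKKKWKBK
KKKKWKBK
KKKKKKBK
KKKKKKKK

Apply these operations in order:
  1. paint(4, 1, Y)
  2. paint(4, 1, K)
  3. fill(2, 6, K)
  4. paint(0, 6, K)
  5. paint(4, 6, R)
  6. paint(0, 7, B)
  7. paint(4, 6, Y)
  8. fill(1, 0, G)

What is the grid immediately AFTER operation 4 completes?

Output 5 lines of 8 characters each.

Answer: KKKKKKKK
KKKKWKKK
KKKKWKKK
KKKKKKKK
KKKKKKKK

Derivation:
After op 1 paint(4,1,Y):
KKKKKKKK
KKKKWKBK
KKKKWKBK
KKKKKKBK
KYKKKKKK
After op 2 paint(4,1,K):
KKKKKKKK
KKKKWKBK
KKKKWKBK
KKKKKKBK
KKKKKKKK
After op 3 fill(2,6,K) [3 cells changed]:
KKKKKKKK
KKKKWKKK
KKKKWKKK
KKKKKKKK
KKKKKKKK
After op 4 paint(0,6,K):
KKKKKKKK
KKKKWKKK
KKKKWKKK
KKKKKKKK
KKKKKKKK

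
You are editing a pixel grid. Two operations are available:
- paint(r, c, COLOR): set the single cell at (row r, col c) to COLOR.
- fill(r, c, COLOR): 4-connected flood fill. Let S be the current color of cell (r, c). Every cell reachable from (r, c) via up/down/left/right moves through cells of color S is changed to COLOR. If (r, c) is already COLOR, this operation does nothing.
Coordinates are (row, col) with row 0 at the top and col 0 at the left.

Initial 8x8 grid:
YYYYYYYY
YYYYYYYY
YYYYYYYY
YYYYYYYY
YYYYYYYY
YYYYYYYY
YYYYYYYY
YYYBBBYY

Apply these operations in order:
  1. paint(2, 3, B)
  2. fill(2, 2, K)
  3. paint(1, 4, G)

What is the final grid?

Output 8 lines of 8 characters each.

Answer: KKKKKKKK
KKKKGKKK
KKKBKKKK
KKKKKKKK
KKKKKKKK
KKKKKKKK
KKKKKKKK
KKKBBBKK

Derivation:
After op 1 paint(2,3,B):
YYYYYYYY
YYYYYYYY
YYYBYYYY
YYYYYYYY
YYYYYYYY
YYYYYYYY
YYYYYYYY
YYYBBBYY
After op 2 fill(2,2,K) [60 cells changed]:
KKKKKKKK
KKKKKKKK
KKKBKKKK
KKKKKKKK
KKKKKKKK
KKKKKKKK
KKKKKKKK
KKKBBBKK
After op 3 paint(1,4,G):
KKKKKKKK
KKKKGKKK
KKKBKKKK
KKKKKKKK
KKKKKKKK
KKKKKKKK
KKKKKKKK
KKKBBBKK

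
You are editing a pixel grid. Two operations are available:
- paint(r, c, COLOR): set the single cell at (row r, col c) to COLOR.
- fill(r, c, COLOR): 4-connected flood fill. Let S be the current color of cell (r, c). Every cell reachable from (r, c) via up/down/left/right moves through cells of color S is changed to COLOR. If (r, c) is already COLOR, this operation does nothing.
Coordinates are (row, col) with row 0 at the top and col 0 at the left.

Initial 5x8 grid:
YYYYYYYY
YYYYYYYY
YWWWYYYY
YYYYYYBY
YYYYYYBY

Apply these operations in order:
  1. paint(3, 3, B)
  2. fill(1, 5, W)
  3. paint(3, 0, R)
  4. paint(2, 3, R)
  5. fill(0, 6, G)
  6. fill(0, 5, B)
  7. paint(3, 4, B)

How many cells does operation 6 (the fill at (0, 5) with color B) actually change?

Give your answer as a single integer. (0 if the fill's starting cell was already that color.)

After op 1 paint(3,3,B):
YYYYYYYY
YYYYYYYY
YWWWYYYY
YYYBYYBY
YYYYYYBY
After op 2 fill(1,5,W) [34 cells changed]:
WWWWWWWW
WWWWWWWW
WWWWWWWW
WWWBWWBW
WWWWWWBW
After op 3 paint(3,0,R):
WWWWWWWW
WWWWWWWW
WWWWWWWW
RWWBWWBW
WWWWWWBW
After op 4 paint(2,3,R):
WWWWWWWW
WWWWWWWW
WWWRWWWW
RWWBWWBW
WWWWWWBW
After op 5 fill(0,6,G) [35 cells changed]:
GGGGGGGG
GGGGGGGG
GGGRGGGG
RGGBGGBG
GGGGGGBG
After op 6 fill(0,5,B) [35 cells changed]:
BBBBBBBB
BBBBBBBB
BBBRBBBB
RBBBBBBB
BBBBBBBB

Answer: 35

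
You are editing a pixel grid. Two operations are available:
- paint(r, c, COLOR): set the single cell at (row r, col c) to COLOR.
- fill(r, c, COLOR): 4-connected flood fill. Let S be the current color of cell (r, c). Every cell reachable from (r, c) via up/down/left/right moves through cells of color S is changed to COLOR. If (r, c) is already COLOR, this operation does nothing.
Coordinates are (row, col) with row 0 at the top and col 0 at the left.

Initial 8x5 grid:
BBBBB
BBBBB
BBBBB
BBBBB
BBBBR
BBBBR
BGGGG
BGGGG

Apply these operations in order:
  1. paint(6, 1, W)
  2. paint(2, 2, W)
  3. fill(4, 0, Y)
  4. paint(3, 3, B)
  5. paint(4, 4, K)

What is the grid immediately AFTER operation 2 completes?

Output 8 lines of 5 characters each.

After op 1 paint(6,1,W):
BBBBB
BBBBB
BBBBB
BBBBB
BBBBR
BBBBR
BWGGG
BGGGG
After op 2 paint(2,2,W):
BBBBB
BBBBB
BBWBB
BBBBB
BBBBR
BBBBR
BWGGG
BGGGG

Answer: BBBBB
BBBBB
BBWBB
BBBBB
BBBBR
BBBBR
BWGGG
BGGGG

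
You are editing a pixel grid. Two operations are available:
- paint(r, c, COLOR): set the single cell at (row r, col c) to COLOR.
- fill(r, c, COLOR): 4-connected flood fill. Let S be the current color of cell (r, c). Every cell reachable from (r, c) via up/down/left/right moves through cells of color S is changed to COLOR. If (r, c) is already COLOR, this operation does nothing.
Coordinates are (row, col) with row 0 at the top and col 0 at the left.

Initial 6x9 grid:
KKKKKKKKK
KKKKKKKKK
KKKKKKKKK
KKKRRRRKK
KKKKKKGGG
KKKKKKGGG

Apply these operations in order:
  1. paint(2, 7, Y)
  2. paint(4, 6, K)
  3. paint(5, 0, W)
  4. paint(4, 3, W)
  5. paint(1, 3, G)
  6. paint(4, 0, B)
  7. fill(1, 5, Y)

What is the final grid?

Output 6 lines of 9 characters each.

After op 1 paint(2,7,Y):
KKKKKKKKK
KKKKKKKKK
KKKKKKKYK
KKKRRRRKK
KKKKKKGGG
KKKKKKGGG
After op 2 paint(4,6,K):
KKKKKKKKK
KKKKKKKKK
KKKKKKKYK
KKKRRRRKK
KKKKKKKGG
KKKKKKGGG
After op 3 paint(5,0,W):
KKKKKKKKK
KKKKKKKKK
KKKKKKKYK
KKKRRRRKK
KKKKKKKGG
WKKKKKGGG
After op 4 paint(4,3,W):
KKKKKKKKK
KKKKKKKKK
KKKKKKKYK
KKKRRRRKK
KKKWKKKGG
WKKKKKGGG
After op 5 paint(1,3,G):
KKKKKKKKK
KKKGKKKKK
KKKKKKKYK
KKKRRRRKK
KKKWKKKGG
WKKKKKGGG
After op 6 paint(4,0,B):
KKKKKKKKK
KKKGKKKKK
KKKKKKKYK
KKKRRRRKK
BKKWKKKGG
WKKKKKGGG
After op 7 fill(1,5,Y) [40 cells changed]:
YYYYYYYYY
YYYGYYYYY
YYYYYYYYY
YYYRRRRYY
BYYWYYYGG
WYYYYYGGG

Answer: YYYYYYYYY
YYYGYYYYY
YYYYYYYYY
YYYRRRRYY
BYYWYYYGG
WYYYYYGGG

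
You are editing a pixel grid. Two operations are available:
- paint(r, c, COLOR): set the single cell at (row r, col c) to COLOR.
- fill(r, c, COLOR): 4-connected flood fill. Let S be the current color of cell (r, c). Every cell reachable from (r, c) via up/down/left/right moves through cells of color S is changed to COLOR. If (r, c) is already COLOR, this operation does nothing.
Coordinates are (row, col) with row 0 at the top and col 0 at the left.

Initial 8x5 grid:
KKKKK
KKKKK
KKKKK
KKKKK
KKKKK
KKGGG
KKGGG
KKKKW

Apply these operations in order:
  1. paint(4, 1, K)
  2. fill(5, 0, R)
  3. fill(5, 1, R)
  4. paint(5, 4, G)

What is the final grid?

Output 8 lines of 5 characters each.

After op 1 paint(4,1,K):
KKKKK
KKKKK
KKKKK
KKKKK
KKKKK
KKGGG
KKGGG
KKKKW
After op 2 fill(5,0,R) [33 cells changed]:
RRRRR
RRRRR
RRRRR
RRRRR
RRRRR
RRGGG
RRGGG
RRRRW
After op 3 fill(5,1,R) [0 cells changed]:
RRRRR
RRRRR
RRRRR
RRRRR
RRRRR
RRGGG
RRGGG
RRRRW
After op 4 paint(5,4,G):
RRRRR
RRRRR
RRRRR
RRRRR
RRRRR
RRGGG
RRGGG
RRRRW

Answer: RRRRR
RRRRR
RRRRR
RRRRR
RRRRR
RRGGG
RRGGG
RRRRW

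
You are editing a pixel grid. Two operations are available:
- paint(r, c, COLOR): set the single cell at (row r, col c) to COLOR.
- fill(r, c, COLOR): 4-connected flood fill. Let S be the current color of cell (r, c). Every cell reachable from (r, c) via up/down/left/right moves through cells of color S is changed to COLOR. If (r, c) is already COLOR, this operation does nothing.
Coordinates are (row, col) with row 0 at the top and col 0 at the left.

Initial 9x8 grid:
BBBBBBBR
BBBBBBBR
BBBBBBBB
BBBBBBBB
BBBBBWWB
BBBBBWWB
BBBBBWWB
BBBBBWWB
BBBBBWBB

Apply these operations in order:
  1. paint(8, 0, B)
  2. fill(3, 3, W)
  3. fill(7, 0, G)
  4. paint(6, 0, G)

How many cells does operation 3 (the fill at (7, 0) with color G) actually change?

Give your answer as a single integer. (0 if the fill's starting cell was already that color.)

Answer: 70

Derivation:
After op 1 paint(8,0,B):
BBBBBBBR
BBBBBBBR
BBBBBBBB
BBBBBBBB
BBBBBWWB
BBBBBWWB
BBBBBWWB
BBBBBWWB
BBBBBWBB
After op 2 fill(3,3,W) [61 cells changed]:
WWWWWWWR
WWWWWWWR
WWWWWWWW
WWWWWWWW
WWWWWWWW
WWWWWWWW
WWWWWWWW
WWWWWWWW
WWWWWWWW
After op 3 fill(7,0,G) [70 cells changed]:
GGGGGGGR
GGGGGGGR
GGGGGGGG
GGGGGGGG
GGGGGGGG
GGGGGGGG
GGGGGGGG
GGGGGGGG
GGGGGGGG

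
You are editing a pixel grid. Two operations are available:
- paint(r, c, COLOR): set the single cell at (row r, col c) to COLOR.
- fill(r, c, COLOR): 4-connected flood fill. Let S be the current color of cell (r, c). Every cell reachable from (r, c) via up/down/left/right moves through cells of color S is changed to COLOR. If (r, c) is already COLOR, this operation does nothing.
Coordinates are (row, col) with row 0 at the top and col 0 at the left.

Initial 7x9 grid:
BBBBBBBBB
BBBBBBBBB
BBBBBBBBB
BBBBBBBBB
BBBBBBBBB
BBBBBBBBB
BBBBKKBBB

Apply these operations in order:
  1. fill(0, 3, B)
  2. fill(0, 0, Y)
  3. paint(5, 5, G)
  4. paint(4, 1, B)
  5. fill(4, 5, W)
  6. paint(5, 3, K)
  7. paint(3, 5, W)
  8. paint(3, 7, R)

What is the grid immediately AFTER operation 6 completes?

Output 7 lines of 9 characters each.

After op 1 fill(0,3,B) [0 cells changed]:
BBBBBBBBB
BBBBBBBBB
BBBBBBBBB
BBBBBBBBB
BBBBBBBBB
BBBBBBBBB
BBBBKKBBB
After op 2 fill(0,0,Y) [61 cells changed]:
YYYYYYYYY
YYYYYYYYY
YYYYYYYYY
YYYYYYYYY
YYYYYYYYY
YYYYYYYYY
YYYYKKYYY
After op 3 paint(5,5,G):
YYYYYYYYY
YYYYYYYYY
YYYYYYYYY
YYYYYYYYY
YYYYYYYYY
YYYYYGYYY
YYYYKKYYY
After op 4 paint(4,1,B):
YYYYYYYYY
YYYYYYYYY
YYYYYYYYY
YYYYYYYYY
YBYYYYYYY
YYYYYGYYY
YYYYKKYYY
After op 5 fill(4,5,W) [59 cells changed]:
WWWWWWWWW
WWWWWWWWW
WWWWWWWWW
WWWWWWWWW
WBWWWWWWW
WWWWWGWWW
WWWWKKWWW
After op 6 paint(5,3,K):
WWWWWWWWW
WWWWWWWWW
WWWWWWWWW
WWWWWWWWW
WBWWWWWWW
WWWKWGWWW
WWWWKKWWW

Answer: WWWWWWWWW
WWWWWWWWW
WWWWWWWWW
WWWWWWWWW
WBWWWWWWW
WWWKWGWWW
WWWWKKWWW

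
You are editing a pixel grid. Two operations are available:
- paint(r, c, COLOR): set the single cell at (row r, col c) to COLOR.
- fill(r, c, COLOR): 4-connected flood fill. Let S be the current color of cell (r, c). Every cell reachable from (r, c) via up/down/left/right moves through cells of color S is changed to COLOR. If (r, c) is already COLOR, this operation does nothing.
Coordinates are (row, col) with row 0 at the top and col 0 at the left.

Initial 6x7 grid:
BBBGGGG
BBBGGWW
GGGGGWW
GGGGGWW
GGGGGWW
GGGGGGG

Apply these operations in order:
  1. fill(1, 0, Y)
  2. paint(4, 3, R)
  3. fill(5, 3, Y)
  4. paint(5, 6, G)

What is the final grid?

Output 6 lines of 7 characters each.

After op 1 fill(1,0,Y) [6 cells changed]:
YYYGGGG
YYYGGWW
GGGGGWW
GGGGGWW
GGGGGWW
GGGGGGG
After op 2 paint(4,3,R):
YYYGGGG
YYYGGWW
GGGGGWW
GGGGGWW
GGGRGWW
GGGGGGG
After op 3 fill(5,3,Y) [27 cells changed]:
YYYYYYY
YYYYYWW
YYYYYWW
YYYYYWW
YYYRYWW
YYYYYYY
After op 4 paint(5,6,G):
YYYYYYY
YYYYYWW
YYYYYWW
YYYYYWW
YYYRYWW
YYYYYYG

Answer: YYYYYYY
YYYYYWW
YYYYYWW
YYYYYWW
YYYRYWW
YYYYYYG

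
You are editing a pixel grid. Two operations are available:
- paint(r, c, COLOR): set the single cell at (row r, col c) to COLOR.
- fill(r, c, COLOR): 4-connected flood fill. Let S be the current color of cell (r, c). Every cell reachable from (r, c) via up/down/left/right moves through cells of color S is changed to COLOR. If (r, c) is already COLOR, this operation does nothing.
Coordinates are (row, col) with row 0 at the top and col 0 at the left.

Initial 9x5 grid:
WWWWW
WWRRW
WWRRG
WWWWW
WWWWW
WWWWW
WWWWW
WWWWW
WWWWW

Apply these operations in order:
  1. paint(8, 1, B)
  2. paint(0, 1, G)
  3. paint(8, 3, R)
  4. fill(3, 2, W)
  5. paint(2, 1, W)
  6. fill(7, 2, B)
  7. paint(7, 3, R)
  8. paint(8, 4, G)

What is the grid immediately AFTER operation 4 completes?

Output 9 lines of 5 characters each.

After op 1 paint(8,1,B):
WWWWW
WWRRW
WWRRG
WWWWW
WWWWW
WWWWW
WWWWW
WWWWW
WBWWW
After op 2 paint(0,1,G):
WGWWW
WWRRW
WWRRG
WWWWW
WWWWW
WWWWW
WWWWW
WWWWW
WBWWW
After op 3 paint(8,3,R):
WGWWW
WWRRW
WWRRG
WWWWW
WWWWW
WWWWW
WWWWW
WWWWW
WBWRW
After op 4 fill(3,2,W) [0 cells changed]:
WGWWW
WWRRW
WWRRG
WWWWW
WWWWW
WWWWW
WWWWW
WWWWW
WBWRW

Answer: WGWWW
WWRRW
WWRRG
WWWWW
WWWWW
WWWWW
WWWWW
WWWWW
WBWRW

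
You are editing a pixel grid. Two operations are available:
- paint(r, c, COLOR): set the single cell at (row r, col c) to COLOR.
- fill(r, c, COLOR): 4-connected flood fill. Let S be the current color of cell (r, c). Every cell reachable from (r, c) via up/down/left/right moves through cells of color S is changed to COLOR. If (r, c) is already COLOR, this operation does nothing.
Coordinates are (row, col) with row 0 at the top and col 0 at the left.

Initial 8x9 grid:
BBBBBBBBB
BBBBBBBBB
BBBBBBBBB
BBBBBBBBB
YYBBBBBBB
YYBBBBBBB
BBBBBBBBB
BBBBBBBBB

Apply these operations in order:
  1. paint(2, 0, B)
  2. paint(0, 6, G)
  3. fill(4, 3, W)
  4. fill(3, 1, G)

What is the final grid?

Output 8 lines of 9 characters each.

Answer: GGGGGGGGG
GGGGGGGGG
GGGGGGGGG
GGGGGGGGG
YYGGGGGGG
YYGGGGGGG
GGGGGGGGG
GGGGGGGGG

Derivation:
After op 1 paint(2,0,B):
BBBBBBBBB
BBBBBBBBB
BBBBBBBBB
BBBBBBBBB
YYBBBBBBB
YYBBBBBBB
BBBBBBBBB
BBBBBBBBB
After op 2 paint(0,6,G):
BBBBBBGBB
BBBBBBBBB
BBBBBBBBB
BBBBBBBBB
YYBBBBBBB
YYBBBBBBB
BBBBBBBBB
BBBBBBBBB
After op 3 fill(4,3,W) [67 cells changed]:
WWWWWWGWW
WWWWWWWWW
WWWWWWWWW
WWWWWWWWW
YYWWWWWWW
YYWWWWWWW
WWWWWWWWW
WWWWWWWWW
After op 4 fill(3,1,G) [67 cells changed]:
GGGGGGGGG
GGGGGGGGG
GGGGGGGGG
GGGGGGGGG
YYGGGGGGG
YYGGGGGGG
GGGGGGGGG
GGGGGGGGG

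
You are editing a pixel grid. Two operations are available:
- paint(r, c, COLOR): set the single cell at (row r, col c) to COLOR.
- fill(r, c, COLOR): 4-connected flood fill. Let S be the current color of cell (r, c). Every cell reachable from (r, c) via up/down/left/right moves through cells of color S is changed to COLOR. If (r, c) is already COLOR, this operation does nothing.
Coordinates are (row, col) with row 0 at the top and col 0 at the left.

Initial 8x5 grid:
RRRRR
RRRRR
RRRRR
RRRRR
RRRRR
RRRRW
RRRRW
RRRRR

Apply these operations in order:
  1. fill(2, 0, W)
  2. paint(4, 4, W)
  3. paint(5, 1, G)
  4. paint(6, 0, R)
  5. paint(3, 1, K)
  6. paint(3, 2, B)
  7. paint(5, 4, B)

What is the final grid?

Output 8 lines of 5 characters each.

Answer: WWWWW
WWWWW
WWWWW
WKBWW
WWWWW
WGWWB
RWWWW
WWWWW

Derivation:
After op 1 fill(2,0,W) [38 cells changed]:
WWWWW
WWWWW
WWWWW
WWWWW
WWWWW
WWWWW
WWWWW
WWWWW
After op 2 paint(4,4,W):
WWWWW
WWWWW
WWWWW
WWWWW
WWWWW
WWWWW
WWWWW
WWWWW
After op 3 paint(5,1,G):
WWWWW
WWWWW
WWWWW
WWWWW
WWWWW
WGWWW
WWWWW
WWWWW
After op 4 paint(6,0,R):
WWWWW
WWWWW
WWWWW
WWWWW
WWWWW
WGWWW
RWWWW
WWWWW
After op 5 paint(3,1,K):
WWWWW
WWWWW
WWWWW
WKWWW
WWWWW
WGWWW
RWWWW
WWWWW
After op 6 paint(3,2,B):
WWWWW
WWWWW
WWWWW
WKBWW
WWWWW
WGWWW
RWWWW
WWWWW
After op 7 paint(5,4,B):
WWWWW
WWWWW
WWWWW
WKBWW
WWWWW
WGWWB
RWWWW
WWWWW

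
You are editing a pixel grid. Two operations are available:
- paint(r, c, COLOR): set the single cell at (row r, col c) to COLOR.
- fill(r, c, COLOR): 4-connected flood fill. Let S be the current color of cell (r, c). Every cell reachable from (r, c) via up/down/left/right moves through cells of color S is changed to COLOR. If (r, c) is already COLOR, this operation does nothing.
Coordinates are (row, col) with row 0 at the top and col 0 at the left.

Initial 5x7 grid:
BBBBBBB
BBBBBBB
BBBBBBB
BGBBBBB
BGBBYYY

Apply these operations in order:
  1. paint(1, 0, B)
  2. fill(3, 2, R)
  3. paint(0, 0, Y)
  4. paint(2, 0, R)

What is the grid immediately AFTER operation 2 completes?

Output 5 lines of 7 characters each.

After op 1 paint(1,0,B):
BBBBBBB
BBBBBBB
BBBBBBB
BGBBBBB
BGBBYYY
After op 2 fill(3,2,R) [30 cells changed]:
RRRRRRR
RRRRRRR
RRRRRRR
RGRRRRR
RGRRYYY

Answer: RRRRRRR
RRRRRRR
RRRRRRR
RGRRRRR
RGRRYYY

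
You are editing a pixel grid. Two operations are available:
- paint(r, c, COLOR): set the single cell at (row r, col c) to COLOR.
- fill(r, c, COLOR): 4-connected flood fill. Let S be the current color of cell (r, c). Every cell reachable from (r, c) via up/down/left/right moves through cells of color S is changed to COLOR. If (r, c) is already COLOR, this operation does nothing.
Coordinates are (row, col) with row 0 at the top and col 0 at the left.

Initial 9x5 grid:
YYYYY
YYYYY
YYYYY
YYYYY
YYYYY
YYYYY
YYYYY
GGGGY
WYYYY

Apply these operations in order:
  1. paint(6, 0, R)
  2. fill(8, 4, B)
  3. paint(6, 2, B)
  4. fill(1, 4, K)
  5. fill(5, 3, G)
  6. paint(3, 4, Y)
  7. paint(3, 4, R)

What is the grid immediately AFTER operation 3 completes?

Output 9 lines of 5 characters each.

After op 1 paint(6,0,R):
YYYYY
YYYYY
YYYYY
YYYYY
YYYYY
YYYYY
RYYYY
GGGGY
WYYYY
After op 2 fill(8,4,B) [39 cells changed]:
BBBBB
BBBBB
BBBBB
BBBBB
BBBBB
BBBBB
RBBBB
GGGGB
WBBBB
After op 3 paint(6,2,B):
BBBBB
BBBBB
BBBBB
BBBBB
BBBBB
BBBBB
RBBBB
GGGGB
WBBBB

Answer: BBBBB
BBBBB
BBBBB
BBBBB
BBBBB
BBBBB
RBBBB
GGGGB
WBBBB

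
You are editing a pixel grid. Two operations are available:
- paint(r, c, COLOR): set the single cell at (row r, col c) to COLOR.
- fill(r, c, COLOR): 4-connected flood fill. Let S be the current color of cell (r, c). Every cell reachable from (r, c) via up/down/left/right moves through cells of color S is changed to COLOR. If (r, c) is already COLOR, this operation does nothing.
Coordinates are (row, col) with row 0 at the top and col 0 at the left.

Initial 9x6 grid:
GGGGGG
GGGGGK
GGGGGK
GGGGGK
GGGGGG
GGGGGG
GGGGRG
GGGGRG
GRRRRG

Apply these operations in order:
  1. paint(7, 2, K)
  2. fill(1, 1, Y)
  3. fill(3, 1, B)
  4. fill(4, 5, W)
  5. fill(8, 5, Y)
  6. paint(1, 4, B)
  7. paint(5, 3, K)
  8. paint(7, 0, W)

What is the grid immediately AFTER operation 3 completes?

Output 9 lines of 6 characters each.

After op 1 paint(7,2,K):
GGGGGG
GGGGGK
GGGGGK
GGGGGK
GGGGGG
GGGGGG
GGGGRG
GGKGRG
GRRRRG
After op 2 fill(1,1,Y) [44 cells changed]:
YYYYYY
YYYYYK
YYYYYK
YYYYYK
YYYYYY
YYYYYY
YYYYRY
YYKYRY
YRRRRY
After op 3 fill(3,1,B) [44 cells changed]:
BBBBBB
BBBBBK
BBBBBK
BBBBBK
BBBBBB
BBBBBB
BBBBRB
BBKBRB
BRRRRB

Answer: BBBBBB
BBBBBK
BBBBBK
BBBBBK
BBBBBB
BBBBBB
BBBBRB
BBKBRB
BRRRRB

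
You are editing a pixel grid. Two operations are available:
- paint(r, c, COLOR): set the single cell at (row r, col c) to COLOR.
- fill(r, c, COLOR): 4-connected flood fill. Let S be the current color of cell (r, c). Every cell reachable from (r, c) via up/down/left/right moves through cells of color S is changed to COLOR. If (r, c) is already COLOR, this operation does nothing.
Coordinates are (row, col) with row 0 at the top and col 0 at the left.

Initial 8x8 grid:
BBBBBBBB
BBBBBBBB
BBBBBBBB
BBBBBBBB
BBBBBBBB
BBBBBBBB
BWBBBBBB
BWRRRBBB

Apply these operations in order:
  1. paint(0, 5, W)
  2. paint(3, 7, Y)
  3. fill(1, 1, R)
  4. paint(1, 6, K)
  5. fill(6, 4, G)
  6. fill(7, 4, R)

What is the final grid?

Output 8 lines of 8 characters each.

After op 1 paint(0,5,W):
BBBBBWBB
BBBBBBBB
BBBBBBBB
BBBBBBBB
BBBBBBBB
BBBBBBBB
BWBBBBBB
BWRRRBBB
After op 2 paint(3,7,Y):
BBBBBWBB
BBBBBBBB
BBBBBBBB
BBBBBBBY
BBBBBBBB
BBBBBBBB
BWBBBBBB
BWRRRBBB
After op 3 fill(1,1,R) [57 cells changed]:
RRRRRWRR
RRRRRRRR
RRRRRRRR
RRRRRRRY
RRRRRRRR
RRRRRRRR
RWRRRRRR
RWRRRRRR
After op 4 paint(1,6,K):
RRRRRWRR
RRRRRRKR
RRRRRRRR
RRRRRRRY
RRRRRRRR
RRRRRRRR
RWRRRRRR
RWRRRRRR
After op 5 fill(6,4,G) [59 cells changed]:
GGGGGWGG
GGGGGGKG
GGGGGGGG
GGGGGGGY
GGGGGGGG
GGGGGGGG
GWGGGGGG
GWGGGGGG
After op 6 fill(7,4,R) [59 cells changed]:
RRRRRWRR
RRRRRRKR
RRRRRRRR
RRRRRRRY
RRRRRRRR
RRRRRRRR
RWRRRRRR
RWRRRRRR

Answer: RRRRRWRR
RRRRRRKR
RRRRRRRR
RRRRRRRY
RRRRRRRR
RRRRRRRR
RWRRRRRR
RWRRRRRR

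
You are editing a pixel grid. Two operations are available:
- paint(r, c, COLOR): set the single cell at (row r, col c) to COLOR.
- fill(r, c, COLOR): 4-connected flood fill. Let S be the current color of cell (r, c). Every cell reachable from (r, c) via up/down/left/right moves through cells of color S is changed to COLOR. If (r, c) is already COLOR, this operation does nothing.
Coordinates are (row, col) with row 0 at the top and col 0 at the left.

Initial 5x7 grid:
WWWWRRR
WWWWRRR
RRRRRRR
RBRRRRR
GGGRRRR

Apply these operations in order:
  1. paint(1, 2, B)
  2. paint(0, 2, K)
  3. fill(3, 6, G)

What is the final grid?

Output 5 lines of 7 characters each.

After op 1 paint(1,2,B):
WWWWRRR
WWBWRRR
RRRRRRR
RBRRRRR
GGGRRRR
After op 2 paint(0,2,K):
WWKWRRR
WWBWRRR
RRRRRRR
RBRRRRR
GGGRRRR
After op 3 fill(3,6,G) [23 cells changed]:
WWKWGGG
WWBWGGG
GGGGGGG
GBGGGGG
GGGGGGG

Answer: WWKWGGG
WWBWGGG
GGGGGGG
GBGGGGG
GGGGGGG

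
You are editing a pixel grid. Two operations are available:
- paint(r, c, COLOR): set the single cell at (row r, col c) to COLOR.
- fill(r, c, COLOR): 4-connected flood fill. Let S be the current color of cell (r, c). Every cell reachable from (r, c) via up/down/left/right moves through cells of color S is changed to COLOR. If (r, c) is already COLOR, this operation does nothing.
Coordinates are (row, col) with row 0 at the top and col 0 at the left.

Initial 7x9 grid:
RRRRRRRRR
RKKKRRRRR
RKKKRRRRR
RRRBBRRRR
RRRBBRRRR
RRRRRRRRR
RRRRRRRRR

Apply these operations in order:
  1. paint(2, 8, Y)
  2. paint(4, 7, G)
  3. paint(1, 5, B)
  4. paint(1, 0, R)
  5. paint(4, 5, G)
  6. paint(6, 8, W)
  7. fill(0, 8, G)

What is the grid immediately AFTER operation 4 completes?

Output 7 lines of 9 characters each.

After op 1 paint(2,8,Y):
RRRRRRRRR
RKKKRRRRR
RKKKRRRRY
RRRBBRRRR
RRRBBRRRR
RRRRRRRRR
RRRRRRRRR
After op 2 paint(4,7,G):
RRRRRRRRR
RKKKRRRRR
RKKKRRRRY
RRRBBRRRR
RRRBBRRGR
RRRRRRRRR
RRRRRRRRR
After op 3 paint(1,5,B):
RRRRRRRRR
RKKKRBRRR
RKKKRRRRY
RRRBBRRRR
RRRBBRRGR
RRRRRRRRR
RRRRRRRRR
After op 4 paint(1,0,R):
RRRRRRRRR
RKKKRBRRR
RKKKRRRRY
RRRBBRRRR
RRRBBRRGR
RRRRRRRRR
RRRRRRRRR

Answer: RRRRRRRRR
RKKKRBRRR
RKKKRRRRY
RRRBBRRRR
RRRBBRRGR
RRRRRRRRR
RRRRRRRRR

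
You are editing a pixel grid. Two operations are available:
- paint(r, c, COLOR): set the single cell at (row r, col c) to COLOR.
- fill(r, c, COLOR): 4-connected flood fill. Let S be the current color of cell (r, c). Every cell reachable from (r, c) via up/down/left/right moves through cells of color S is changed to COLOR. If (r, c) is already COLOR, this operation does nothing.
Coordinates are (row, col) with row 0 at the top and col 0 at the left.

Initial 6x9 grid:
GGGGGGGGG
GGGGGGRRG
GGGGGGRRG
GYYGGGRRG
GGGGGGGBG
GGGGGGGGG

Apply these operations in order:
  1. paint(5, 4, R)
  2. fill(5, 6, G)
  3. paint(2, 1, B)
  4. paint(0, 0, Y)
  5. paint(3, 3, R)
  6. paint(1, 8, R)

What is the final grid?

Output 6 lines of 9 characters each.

After op 1 paint(5,4,R):
GGGGGGGGG
GGGGGGRRG
GGGGGGRRG
GYYGGGRRG
GGGGGGGBG
GGGGRGGGG
After op 2 fill(5,6,G) [0 cells changed]:
GGGGGGGGG
GGGGGGRRG
GGGGGGRRG
GYYGGGRRG
GGGGGGGBG
GGGGRGGGG
After op 3 paint(2,1,B):
GGGGGGGGG
GGGGGGRRG
GBGGGGRRG
GYYGGGRRG
GGGGGGGBG
GGGGRGGGG
After op 4 paint(0,0,Y):
YGGGGGGGG
GGGGGGRRG
GBGGGGRRG
GYYGGGRRG
GGGGGGGBG
GGGGRGGGG
After op 5 paint(3,3,R):
YGGGGGGGG
GGGGGGRRG
GBGGGGRRG
GYYRGGRRG
GGGGGGGBG
GGGGRGGGG
After op 6 paint(1,8,R):
YGGGGGGGG
GGGGGGRRR
GBGGGGRRG
GYYRGGRRG
GGGGGGGBG
GGGGRGGGG

Answer: YGGGGGGGG
GGGGGGRRR
GBGGGGRRG
GYYRGGRRG
GGGGGGGBG
GGGGRGGGG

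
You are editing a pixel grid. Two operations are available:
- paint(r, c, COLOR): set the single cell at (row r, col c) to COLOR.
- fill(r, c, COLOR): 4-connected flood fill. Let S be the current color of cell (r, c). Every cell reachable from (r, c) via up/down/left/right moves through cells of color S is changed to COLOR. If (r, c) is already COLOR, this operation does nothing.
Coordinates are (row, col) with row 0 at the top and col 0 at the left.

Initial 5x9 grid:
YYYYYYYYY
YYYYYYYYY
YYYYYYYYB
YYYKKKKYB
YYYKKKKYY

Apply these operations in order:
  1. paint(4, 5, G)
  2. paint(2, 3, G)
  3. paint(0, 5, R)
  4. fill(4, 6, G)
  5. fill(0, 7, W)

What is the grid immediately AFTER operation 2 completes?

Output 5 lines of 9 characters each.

After op 1 paint(4,5,G):
YYYYYYYYY
YYYYYYYYY
YYYYYYYYB
YYYKKKKYB
YYYKKGKYY
After op 2 paint(2,3,G):
YYYYYYYYY
YYYYYYYYY
YYYGYYYYB
YYYKKKKYB
YYYKKGKYY

Answer: YYYYYYYYY
YYYYYYYYY
YYYGYYYYB
YYYKKKKYB
YYYKKGKYY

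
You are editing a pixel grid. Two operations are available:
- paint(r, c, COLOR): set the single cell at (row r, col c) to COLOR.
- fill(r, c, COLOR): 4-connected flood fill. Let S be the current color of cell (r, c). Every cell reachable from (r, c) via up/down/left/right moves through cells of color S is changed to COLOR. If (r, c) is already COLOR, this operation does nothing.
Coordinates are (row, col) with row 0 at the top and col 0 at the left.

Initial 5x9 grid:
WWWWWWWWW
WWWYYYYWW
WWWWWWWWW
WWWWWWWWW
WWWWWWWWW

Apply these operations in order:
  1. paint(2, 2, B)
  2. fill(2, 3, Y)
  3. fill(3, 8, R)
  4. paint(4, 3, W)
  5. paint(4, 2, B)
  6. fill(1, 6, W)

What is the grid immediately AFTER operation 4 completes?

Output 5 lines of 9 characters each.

Answer: RRRRRRRRR
RRRRRRRRR
RRBRRRRRR
RRRRRRRRR
RRRWRRRRR

Derivation:
After op 1 paint(2,2,B):
WWWWWWWWW
WWWYYYYWW
WWBWWWWWW
WWWWWWWWW
WWWWWWWWW
After op 2 fill(2,3,Y) [40 cells changed]:
YYYYYYYYY
YYYYYYYYY
YYBYYYYYY
YYYYYYYYY
YYYYYYYYY
After op 3 fill(3,8,R) [44 cells changed]:
RRRRRRRRR
RRRRRRRRR
RRBRRRRRR
RRRRRRRRR
RRRRRRRRR
After op 4 paint(4,3,W):
RRRRRRRRR
RRRRRRRRR
RRBRRRRRR
RRRRRRRRR
RRRWRRRRR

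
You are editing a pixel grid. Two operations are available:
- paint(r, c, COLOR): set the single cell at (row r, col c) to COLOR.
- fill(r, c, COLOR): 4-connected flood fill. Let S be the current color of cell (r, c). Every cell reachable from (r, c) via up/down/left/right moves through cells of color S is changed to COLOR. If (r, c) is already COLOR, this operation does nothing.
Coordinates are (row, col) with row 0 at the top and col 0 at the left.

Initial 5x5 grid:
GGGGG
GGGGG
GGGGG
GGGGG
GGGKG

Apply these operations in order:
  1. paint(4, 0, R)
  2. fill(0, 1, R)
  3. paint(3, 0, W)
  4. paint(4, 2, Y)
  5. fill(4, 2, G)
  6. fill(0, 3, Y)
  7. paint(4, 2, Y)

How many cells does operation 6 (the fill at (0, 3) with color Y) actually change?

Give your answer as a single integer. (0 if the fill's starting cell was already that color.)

Answer: 22

Derivation:
After op 1 paint(4,0,R):
GGGGG
GGGGG
GGGGG
GGGGG
RGGKG
After op 2 fill(0,1,R) [23 cells changed]:
RRRRR
RRRRR
RRRRR
RRRRR
RRRKR
After op 3 paint(3,0,W):
RRRRR
RRRRR
RRRRR
WRRRR
RRRKR
After op 4 paint(4,2,Y):
RRRRR
RRRRR
RRRRR
WRRRR
RRYKR
After op 5 fill(4,2,G) [1 cells changed]:
RRRRR
RRRRR
RRRRR
WRRRR
RRGKR
After op 6 fill(0,3,Y) [22 cells changed]:
YYYYY
YYYYY
YYYYY
WYYYY
YYGKY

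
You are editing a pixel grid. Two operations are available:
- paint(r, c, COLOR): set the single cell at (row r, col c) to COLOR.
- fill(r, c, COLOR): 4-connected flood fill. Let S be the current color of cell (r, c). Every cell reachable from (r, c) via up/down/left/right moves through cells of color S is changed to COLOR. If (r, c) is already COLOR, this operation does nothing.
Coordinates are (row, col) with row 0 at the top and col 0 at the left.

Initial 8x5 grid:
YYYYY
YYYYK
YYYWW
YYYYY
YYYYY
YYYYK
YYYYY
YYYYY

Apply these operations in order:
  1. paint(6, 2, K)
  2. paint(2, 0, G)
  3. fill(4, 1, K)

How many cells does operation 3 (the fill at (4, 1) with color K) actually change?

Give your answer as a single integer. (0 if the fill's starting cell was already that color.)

After op 1 paint(6,2,K):
YYYYY
YYYYK
YYYWW
YYYYY
YYYYY
YYYYK
YYKYY
YYYYY
After op 2 paint(2,0,G):
YYYYY
YYYYK
GYYWW
YYYYY
YYYYY
YYYYK
YYKYY
YYYYY
After op 3 fill(4,1,K) [34 cells changed]:
KKKKK
KKKKK
GKKWW
KKKKK
KKKKK
KKKKK
KKKKK
KKKKK

Answer: 34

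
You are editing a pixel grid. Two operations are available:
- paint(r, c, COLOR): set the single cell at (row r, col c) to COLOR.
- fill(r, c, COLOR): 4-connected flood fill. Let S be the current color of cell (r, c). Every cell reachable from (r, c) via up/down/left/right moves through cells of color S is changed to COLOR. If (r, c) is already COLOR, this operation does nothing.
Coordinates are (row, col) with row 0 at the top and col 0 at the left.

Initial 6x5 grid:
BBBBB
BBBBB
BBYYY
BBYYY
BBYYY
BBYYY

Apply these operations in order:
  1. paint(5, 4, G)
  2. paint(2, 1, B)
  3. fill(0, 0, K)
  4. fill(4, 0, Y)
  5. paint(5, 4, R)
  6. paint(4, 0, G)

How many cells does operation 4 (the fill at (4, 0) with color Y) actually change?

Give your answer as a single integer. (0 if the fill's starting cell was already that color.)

Answer: 18

Derivation:
After op 1 paint(5,4,G):
BBBBB
BBBBB
BBYYY
BBYYY
BBYYY
BBYYG
After op 2 paint(2,1,B):
BBBBB
BBBBB
BBYYY
BBYYY
BBYYY
BBYYG
After op 3 fill(0,0,K) [18 cells changed]:
KKKKK
KKKKK
KKYYY
KKYYY
KKYYY
KKYYG
After op 4 fill(4,0,Y) [18 cells changed]:
YYYYY
YYYYY
YYYYY
YYYYY
YYYYY
YYYYG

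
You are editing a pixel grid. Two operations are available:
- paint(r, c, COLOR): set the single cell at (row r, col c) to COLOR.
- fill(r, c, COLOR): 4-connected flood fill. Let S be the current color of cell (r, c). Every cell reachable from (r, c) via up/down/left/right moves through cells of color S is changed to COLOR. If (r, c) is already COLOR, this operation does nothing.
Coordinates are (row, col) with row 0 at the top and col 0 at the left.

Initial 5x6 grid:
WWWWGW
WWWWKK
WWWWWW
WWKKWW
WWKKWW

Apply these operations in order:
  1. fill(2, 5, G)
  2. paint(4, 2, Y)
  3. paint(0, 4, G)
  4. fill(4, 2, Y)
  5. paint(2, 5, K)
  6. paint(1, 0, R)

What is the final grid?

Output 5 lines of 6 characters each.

After op 1 fill(2,5,G) [22 cells changed]:
GGGGGW
GGGGKK
GGGGGG
GGKKGG
GGKKGG
After op 2 paint(4,2,Y):
GGGGGW
GGGGKK
GGGGGG
GGKKGG
GGYKGG
After op 3 paint(0,4,G):
GGGGGW
GGGGKK
GGGGGG
GGKKGG
GGYKGG
After op 4 fill(4,2,Y) [0 cells changed]:
GGGGGW
GGGGKK
GGGGGG
GGKKGG
GGYKGG
After op 5 paint(2,5,K):
GGGGGW
GGGGKK
GGGGGK
GGKKGG
GGYKGG
After op 6 paint(1,0,R):
GGGGGW
RGGGKK
GGGGGK
GGKKGG
GGYKGG

Answer: GGGGGW
RGGGKK
GGGGGK
GGKKGG
GGYKGG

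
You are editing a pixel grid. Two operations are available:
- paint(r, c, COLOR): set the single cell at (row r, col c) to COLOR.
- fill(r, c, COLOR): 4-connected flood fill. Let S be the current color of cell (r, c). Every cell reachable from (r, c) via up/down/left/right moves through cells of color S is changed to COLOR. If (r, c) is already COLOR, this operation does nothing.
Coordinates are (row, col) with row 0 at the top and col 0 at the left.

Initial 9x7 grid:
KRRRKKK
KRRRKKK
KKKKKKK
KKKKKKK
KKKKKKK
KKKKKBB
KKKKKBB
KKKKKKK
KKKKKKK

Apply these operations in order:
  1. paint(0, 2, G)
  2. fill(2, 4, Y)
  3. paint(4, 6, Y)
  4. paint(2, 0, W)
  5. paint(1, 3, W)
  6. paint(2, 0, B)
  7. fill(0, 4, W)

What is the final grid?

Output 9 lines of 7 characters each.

Answer: YRGRWWW
YRRWWWW
BWWWWWW
WWWWWWW
WWWWWWW
WWWWWBB
WWWWWBB
WWWWWWW
WWWWWWW

Derivation:
After op 1 paint(0,2,G):
KRGRKKK
KRRRKKK
KKKKKKK
KKKKKKK
KKKKKKK
KKKKKBB
KKKKKBB
KKKKKKK
KKKKKKK
After op 2 fill(2,4,Y) [53 cells changed]:
YRGRYYY
YRRRYYY
YYYYYYY
YYYYYYY
YYYYYYY
YYYYYBB
YYYYYBB
YYYYYYY
YYYYYYY
After op 3 paint(4,6,Y):
YRGRYYY
YRRRYYY
YYYYYYY
YYYYYYY
YYYYYYY
YYYYYBB
YYYYYBB
YYYYYYY
YYYYYYY
After op 4 paint(2,0,W):
YRGRYYY
YRRRYYY
WYYYYYY
YYYYYYY
YYYYYYY
YYYYYBB
YYYYYBB
YYYYYYY
YYYYYYY
After op 5 paint(1,3,W):
YRGRYYY
YRRWYYY
WYYYYYY
YYYYYYY
YYYYYYY
YYYYYBB
YYYYYBB
YYYYYYY
YYYYYYY
After op 6 paint(2,0,B):
YRGRYYY
YRRWYYY
BYYYYYY
YYYYYYY
YYYYYYY
YYYYYBB
YYYYYBB
YYYYYYY
YYYYYYY
After op 7 fill(0,4,W) [50 cells changed]:
YRGRWWW
YRRWWWW
BWWWWWW
WWWWWWW
WWWWWWW
WWWWWBB
WWWWWBB
WWWWWWW
WWWWWWW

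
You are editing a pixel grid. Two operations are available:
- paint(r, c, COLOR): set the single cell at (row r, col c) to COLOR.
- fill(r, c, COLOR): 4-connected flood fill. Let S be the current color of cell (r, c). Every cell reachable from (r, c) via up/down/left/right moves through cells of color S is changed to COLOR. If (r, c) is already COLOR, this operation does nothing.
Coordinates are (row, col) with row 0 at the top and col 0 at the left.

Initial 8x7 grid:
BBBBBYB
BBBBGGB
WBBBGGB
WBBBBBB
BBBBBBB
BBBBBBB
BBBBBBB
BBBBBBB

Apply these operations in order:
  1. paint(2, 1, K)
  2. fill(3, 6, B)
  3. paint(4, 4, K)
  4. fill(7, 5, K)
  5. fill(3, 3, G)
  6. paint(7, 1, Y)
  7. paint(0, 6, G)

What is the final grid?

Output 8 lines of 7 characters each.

After op 1 paint(2,1,K):
BBBBBYB
BBBBGGB
WKBBGGB
WBBBBBB
BBBBBBB
BBBBBBB
BBBBBBB
BBBBBBB
After op 2 fill(3,6,B) [0 cells changed]:
BBBBBYB
BBBBGGB
WKBBGGB
WBBBBBB
BBBBBBB
BBBBBBB
BBBBBBB
BBBBBBB
After op 3 paint(4,4,K):
BBBBBYB
BBBBGGB
WKBBGGB
WBBBBBB
BBBBKBB
BBBBBBB
BBBBBBB
BBBBBBB
After op 4 fill(7,5,K) [47 cells changed]:
KKKKKYK
KKKKGGK
WKKKGGK
WKKKKKK
KKKKKKK
KKKKKKK
KKKKKKK
KKKKKKK
After op 5 fill(3,3,G) [49 cells changed]:
GGGGGYG
GGGGGGG
WGGGGGG
WGGGGGG
GGGGGGG
GGGGGGG
GGGGGGG
GGGGGGG
After op 6 paint(7,1,Y):
GGGGGYG
GGGGGGG
WGGGGGG
WGGGGGG
GGGGGGG
GGGGGGG
GGGGGGG
GYGGGGG
After op 7 paint(0,6,G):
GGGGGYG
GGGGGGG
WGGGGGG
WGGGGGG
GGGGGGG
GGGGGGG
GGGGGGG
GYGGGGG

Answer: GGGGGYG
GGGGGGG
WGGGGGG
WGGGGGG
GGGGGGG
GGGGGGG
GGGGGGG
GYGGGGG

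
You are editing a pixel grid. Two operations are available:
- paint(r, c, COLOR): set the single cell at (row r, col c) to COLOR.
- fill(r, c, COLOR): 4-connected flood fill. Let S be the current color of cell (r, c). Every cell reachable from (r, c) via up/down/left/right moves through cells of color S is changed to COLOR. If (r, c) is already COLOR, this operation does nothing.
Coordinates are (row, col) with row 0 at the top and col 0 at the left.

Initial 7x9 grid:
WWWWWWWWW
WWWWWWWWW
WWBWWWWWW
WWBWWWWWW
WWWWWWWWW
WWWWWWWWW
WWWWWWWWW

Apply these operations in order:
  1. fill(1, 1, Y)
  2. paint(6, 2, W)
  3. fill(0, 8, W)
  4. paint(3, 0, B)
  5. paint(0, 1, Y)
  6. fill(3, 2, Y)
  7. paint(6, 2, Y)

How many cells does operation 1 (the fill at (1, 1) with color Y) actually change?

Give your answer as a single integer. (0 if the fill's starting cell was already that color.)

Answer: 61

Derivation:
After op 1 fill(1,1,Y) [61 cells changed]:
YYYYYYYYY
YYYYYYYYY
YYBYYYYYY
YYBYYYYYY
YYYYYYYYY
YYYYYYYYY
YYYYYYYYY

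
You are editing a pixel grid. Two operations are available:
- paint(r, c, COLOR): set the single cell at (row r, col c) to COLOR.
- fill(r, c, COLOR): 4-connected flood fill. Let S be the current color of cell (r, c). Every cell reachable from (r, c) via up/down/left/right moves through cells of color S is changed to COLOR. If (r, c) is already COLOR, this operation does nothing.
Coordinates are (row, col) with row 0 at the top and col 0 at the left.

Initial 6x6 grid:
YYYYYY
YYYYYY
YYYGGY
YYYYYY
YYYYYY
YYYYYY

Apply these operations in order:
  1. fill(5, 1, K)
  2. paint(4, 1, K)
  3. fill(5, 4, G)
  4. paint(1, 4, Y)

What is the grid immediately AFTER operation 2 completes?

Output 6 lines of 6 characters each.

After op 1 fill(5,1,K) [34 cells changed]:
KKKKKK
KKKKKK
KKKGGK
KKKKKK
KKKKKK
KKKKKK
After op 2 paint(4,1,K):
KKKKKK
KKKKKK
KKKGGK
KKKKKK
KKKKKK
KKKKKK

Answer: KKKKKK
KKKKKK
KKKGGK
KKKKKK
KKKKKK
KKKKKK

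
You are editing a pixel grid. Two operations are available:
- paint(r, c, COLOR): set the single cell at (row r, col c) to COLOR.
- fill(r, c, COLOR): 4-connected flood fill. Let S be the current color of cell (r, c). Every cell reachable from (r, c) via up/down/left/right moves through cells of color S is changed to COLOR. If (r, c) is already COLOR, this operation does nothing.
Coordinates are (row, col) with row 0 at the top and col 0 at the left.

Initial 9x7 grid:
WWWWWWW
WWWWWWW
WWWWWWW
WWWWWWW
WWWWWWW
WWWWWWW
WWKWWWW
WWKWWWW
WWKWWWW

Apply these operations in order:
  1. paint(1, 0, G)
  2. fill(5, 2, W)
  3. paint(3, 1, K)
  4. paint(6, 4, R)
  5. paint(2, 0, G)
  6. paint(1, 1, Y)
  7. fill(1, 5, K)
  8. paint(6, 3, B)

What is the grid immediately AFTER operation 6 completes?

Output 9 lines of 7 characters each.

After op 1 paint(1,0,G):
WWWWWWW
GWWWWWW
WWWWWWW
WWWWWWW
WWWWWWW
WWWWWWW
WWKWWWW
WWKWWWW
WWKWWWW
After op 2 fill(5,2,W) [0 cells changed]:
WWWWWWW
GWWWWWW
WWWWWWW
WWWWWWW
WWWWWWW
WWWWWWW
WWKWWWW
WWKWWWW
WWKWWWW
After op 3 paint(3,1,K):
WWWWWWW
GWWWWWW
WWWWWWW
WKWWWWW
WWWWWWW
WWWWWWW
WWKWWWW
WWKWWWW
WWKWWWW
After op 4 paint(6,4,R):
WWWWWWW
GWWWWWW
WWWWWWW
WKWWWWW
WWWWWWW
WWWWWWW
WWKWRWW
WWKWWWW
WWKWWWW
After op 5 paint(2,0,G):
WWWWWWW
GWWWWWW
GWWWWWW
WKWWWWW
WWWWWWW
WWWWWWW
WWKWRWW
WWKWWWW
WWKWWWW
After op 6 paint(1,1,Y):
WWWWWWW
GYWWWWW
GWWWWWW
WKWWWWW
WWWWWWW
WWWWWWW
WWKWRWW
WWKWWWW
WWKWWWW

Answer: WWWWWWW
GYWWWWW
GWWWWWW
WKWWWWW
WWWWWWW
WWWWWWW
WWKWRWW
WWKWWWW
WWKWWWW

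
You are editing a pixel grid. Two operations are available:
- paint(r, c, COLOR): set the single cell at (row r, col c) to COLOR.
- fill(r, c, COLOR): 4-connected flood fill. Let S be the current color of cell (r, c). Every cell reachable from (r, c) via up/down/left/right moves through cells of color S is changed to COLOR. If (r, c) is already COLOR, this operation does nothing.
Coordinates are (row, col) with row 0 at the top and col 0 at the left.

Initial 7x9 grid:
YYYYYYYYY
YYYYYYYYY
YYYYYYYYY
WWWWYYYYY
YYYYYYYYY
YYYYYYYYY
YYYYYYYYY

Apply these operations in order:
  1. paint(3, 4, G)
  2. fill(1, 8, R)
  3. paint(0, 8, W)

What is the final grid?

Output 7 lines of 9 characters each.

After op 1 paint(3,4,G):
YYYYYYYYY
YYYYYYYYY
YYYYYYYYY
WWWWGYYYY
YYYYYYYYY
YYYYYYYYY
YYYYYYYYY
After op 2 fill(1,8,R) [58 cells changed]:
RRRRRRRRR
RRRRRRRRR
RRRRRRRRR
WWWWGRRRR
RRRRRRRRR
RRRRRRRRR
RRRRRRRRR
After op 3 paint(0,8,W):
RRRRRRRRW
RRRRRRRRR
RRRRRRRRR
WWWWGRRRR
RRRRRRRRR
RRRRRRRRR
RRRRRRRRR

Answer: RRRRRRRRW
RRRRRRRRR
RRRRRRRRR
WWWWGRRRR
RRRRRRRRR
RRRRRRRRR
RRRRRRRRR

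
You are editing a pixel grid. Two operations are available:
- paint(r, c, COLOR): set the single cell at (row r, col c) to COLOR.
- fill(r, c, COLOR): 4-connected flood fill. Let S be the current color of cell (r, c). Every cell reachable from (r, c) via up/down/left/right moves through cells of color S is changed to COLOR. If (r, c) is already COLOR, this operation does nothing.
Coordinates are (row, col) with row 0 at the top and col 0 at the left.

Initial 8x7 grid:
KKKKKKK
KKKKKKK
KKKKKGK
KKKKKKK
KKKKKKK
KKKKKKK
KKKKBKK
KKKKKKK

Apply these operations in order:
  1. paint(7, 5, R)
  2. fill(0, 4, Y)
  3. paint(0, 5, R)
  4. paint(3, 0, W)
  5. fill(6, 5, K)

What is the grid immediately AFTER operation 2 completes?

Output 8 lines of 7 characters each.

After op 1 paint(7,5,R):
KKKKKKK
KKKKKKK
KKKKKGK
KKKKKKK
KKKKKKK
KKKKKKK
KKKKBKK
KKKKKRK
After op 2 fill(0,4,Y) [53 cells changed]:
YYYYYYY
YYYYYYY
YYYYYGY
YYYYYYY
YYYYYYY
YYYYYYY
YYYYBYY
YYYYYRY

Answer: YYYYYYY
YYYYYYY
YYYYYGY
YYYYYYY
YYYYYYY
YYYYYYY
YYYYBYY
YYYYYRY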